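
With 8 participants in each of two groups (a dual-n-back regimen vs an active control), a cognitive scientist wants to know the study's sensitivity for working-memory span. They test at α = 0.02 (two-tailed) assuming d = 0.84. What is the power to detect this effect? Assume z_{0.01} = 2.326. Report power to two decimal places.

For two equal groups, power = Φ(d·√(n/2) − z_{α/2}).
d·√(n/2) = 0.84 × √(8/2) = 0.84 × 2.000 = 1.680.
z_β = 1.680 − 2.326 = -0.646.
Power = Φ(-0.646) = 0.259.

power ≈ 0.26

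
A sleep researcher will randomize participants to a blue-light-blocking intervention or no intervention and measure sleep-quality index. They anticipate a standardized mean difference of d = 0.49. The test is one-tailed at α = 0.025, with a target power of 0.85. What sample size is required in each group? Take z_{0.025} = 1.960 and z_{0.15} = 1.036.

For two independent groups with equal n: n = 2·((z_{α} + z_β) / d)².
z_{α} + z_β = 1.960 + 1.036 = 2.996.
n = 2 × (2.996 / 0.49)² = 2 × 6.114² = 2 × 37.38 = 74.8.
Round up to the next whole participant.

n = 75 per group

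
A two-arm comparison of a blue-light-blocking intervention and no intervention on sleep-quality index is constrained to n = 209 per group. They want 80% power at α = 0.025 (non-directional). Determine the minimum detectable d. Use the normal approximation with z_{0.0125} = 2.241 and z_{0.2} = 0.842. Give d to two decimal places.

d_min ≈ 0.30

For two independent groups of n = 209 each: d_min = (z_{α/2} + z_β)·√(2/n).
z-sum = 2.241 + 0.842 = 3.083.
d_min = 3.083 × √(2/209) = 3.083 × 0.0978 = 0.302.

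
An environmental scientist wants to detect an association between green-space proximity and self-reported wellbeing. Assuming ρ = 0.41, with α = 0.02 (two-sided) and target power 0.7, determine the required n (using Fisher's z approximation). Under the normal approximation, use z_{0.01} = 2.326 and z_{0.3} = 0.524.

Fisher's z: C = ½·ln((1+r)/(1−r)) = ½·ln(2.3898) = 0.4356.
n = ((z_{α/2} + z_β)/C)² + 3.
(2.326 + 0.524) / 0.4356 = 2.850 / 0.4356 = 6.543.
n = 6.543² + 3 = 42.81 + 3 = 45.8.
Round up.

n = 46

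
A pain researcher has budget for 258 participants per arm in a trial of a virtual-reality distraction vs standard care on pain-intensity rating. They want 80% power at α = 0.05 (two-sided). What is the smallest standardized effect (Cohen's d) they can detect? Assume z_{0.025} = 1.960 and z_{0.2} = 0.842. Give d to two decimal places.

For two independent groups of n = 258 each: d_min = (z_{α/2} + z_β)·√(2/n).
z-sum = 1.960 + 0.842 = 2.802.
d_min = 2.802 × √(2/258) = 2.802 × 0.0880 = 0.247.

d_min ≈ 0.25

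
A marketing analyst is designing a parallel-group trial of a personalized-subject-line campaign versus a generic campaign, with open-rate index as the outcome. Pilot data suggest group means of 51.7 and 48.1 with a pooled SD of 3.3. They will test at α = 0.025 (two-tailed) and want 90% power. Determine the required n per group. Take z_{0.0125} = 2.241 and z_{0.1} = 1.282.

Cohen's d = |M₁ − M₂| / SD_pooled = |51.7 − 48.1| / 3.3 = 3.6 / 3.3 = 1.091.
For two independent groups with equal n: n = 2·((z_{α/2} + z_β) / d)².
z_{α/2} + z_β = 2.241 + 1.282 = 3.523.
n = 2 × (3.523 / 1.091)² = 2 × 3.229² = 2 × 10.43 = 20.9.
Round up to the next whole participant.

n = 21 per group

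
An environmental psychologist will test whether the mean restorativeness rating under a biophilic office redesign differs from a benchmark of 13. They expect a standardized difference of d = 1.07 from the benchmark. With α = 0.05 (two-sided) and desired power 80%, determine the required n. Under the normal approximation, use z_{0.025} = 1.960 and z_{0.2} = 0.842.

n = 7

For a one-sample test: n = ((z_{α/2} + z_β) / d)².
z_{α/2} + z_β = 1.960 + 0.842 = 2.802.
n = (2.802 / 1.07)² = 2.619² = 6.86.
Round up.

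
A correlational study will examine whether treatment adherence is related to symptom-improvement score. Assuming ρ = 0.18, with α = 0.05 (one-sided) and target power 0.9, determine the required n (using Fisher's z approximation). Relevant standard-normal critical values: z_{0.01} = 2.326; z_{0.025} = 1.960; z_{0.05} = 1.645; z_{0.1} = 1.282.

Fisher's z: C = ½·ln((1+r)/(1−r)) = ½·ln(1.4390) = 0.1820.
n = ((z_{α} + z_β)/C)² + 3.
(1.645 + 1.282) / 0.1820 = 2.927 / 0.1820 = 16.082.
n = 16.082² + 3 = 258.64 + 3 = 261.6.
Round up.

n = 262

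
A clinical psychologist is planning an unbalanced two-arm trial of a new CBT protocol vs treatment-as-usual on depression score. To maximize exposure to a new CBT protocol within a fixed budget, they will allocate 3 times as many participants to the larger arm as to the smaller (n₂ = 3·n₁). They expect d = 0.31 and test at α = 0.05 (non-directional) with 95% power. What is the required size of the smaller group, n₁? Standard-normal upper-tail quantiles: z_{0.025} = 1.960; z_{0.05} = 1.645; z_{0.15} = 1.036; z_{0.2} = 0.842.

n₁ = 181

With allocation ratio k = n₂/n₁ = 3, Var(x̄₁−x̄₂) = σ²(1/n₁ + 1/(k·n₁)) = σ²·(k+1)/(k·n₁).
So n₁ = (1 + 1/k)·((z_{α/2} + z_β)/d)² = 1.333 × (3.605/0.31)².
n₁ = 1.333 × 135.23 = 180.3.
Round up: n₁ = 181, giving n₂ = 3 × 181 = 543.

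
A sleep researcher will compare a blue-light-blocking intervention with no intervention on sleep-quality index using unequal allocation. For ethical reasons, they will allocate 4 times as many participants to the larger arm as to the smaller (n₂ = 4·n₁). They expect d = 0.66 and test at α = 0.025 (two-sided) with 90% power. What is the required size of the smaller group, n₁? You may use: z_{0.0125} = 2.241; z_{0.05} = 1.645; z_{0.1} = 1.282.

n₁ = 36

With allocation ratio k = n₂/n₁ = 4, Var(x̄₁−x̄₂) = σ²(1/n₁ + 1/(k·n₁)) = σ²·(k+1)/(k·n₁).
So n₁ = (1 + 1/k)·((z_{α/2} + z_β)/d)² = 1.250 × (3.523/0.66)².
n₁ = 1.250 × 28.49 = 35.6.
Round up: n₁ = 36, giving n₂ = 4 × 36 = 144.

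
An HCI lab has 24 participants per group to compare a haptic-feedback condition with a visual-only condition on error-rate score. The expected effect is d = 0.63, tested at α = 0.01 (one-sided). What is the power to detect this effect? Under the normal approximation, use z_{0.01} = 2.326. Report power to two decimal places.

power ≈ 0.44

For two equal groups, power = Φ(d·√(n/2) − z_{α}).
d·√(n/2) = 0.63 × √(24/2) = 0.63 × 3.464 = 2.182.
z_β = 2.182 − 2.326 = -0.144.
Power = Φ(-0.144) = 0.443.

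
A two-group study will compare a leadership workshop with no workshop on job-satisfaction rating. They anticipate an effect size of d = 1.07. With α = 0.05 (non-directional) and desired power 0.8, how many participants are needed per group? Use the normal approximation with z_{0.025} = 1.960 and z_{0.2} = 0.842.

For two independent groups with equal n: n = 2·((z_{α/2} + z_β) / d)².
z_{α/2} + z_β = 1.960 + 0.842 = 2.802.
n = 2 × (2.802 / 1.07)² = 2 × 2.619² = 2 × 6.86 = 13.7.
Round up to the next whole participant.

n = 14 per group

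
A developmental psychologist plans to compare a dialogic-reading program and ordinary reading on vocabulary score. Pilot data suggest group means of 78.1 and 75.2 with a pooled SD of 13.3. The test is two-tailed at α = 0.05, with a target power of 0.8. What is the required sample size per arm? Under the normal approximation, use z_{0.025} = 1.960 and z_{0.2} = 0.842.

n = 331 per group

Cohen's d = |M₁ − M₂| / SD_pooled = |78.1 − 75.2| / 13.3 = 2.9 / 13.3 = 0.218.
For two independent groups with equal n: n = 2·((z_{α/2} + z_β) / d)².
z_{α/2} + z_β = 1.960 + 0.842 = 2.802.
n = 2 × (2.802 / 0.218)² = 2 × 12.853² = 2 × 165.21 = 330.4.
Round up to the next whole participant.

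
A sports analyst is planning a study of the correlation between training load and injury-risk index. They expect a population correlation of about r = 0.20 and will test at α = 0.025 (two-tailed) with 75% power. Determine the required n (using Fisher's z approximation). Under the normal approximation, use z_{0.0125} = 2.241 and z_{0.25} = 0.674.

Fisher's z: C = ½·ln((1+r)/(1−r)) = ½·ln(1.5000) = 0.2027.
n = ((z_{α/2} + z_β)/C)² + 3.
(2.241 + 0.674) / 0.2027 = 2.915 / 0.2027 = 14.381.
n = 14.381² + 3 = 206.81 + 3 = 209.8.
Round up.

n = 210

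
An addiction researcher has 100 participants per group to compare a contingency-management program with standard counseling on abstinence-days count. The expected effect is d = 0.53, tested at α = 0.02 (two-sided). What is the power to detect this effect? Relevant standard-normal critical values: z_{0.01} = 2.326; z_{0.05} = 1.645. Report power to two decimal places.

power ≈ 0.92

For two equal groups, power = Φ(d·√(n/2) − z_{α/2}).
d·√(n/2) = 0.53 × √(100/2) = 0.53 × 7.071 = 3.748.
z_β = 3.748 − 2.326 = 1.422.
Power = Φ(1.422) = 0.922.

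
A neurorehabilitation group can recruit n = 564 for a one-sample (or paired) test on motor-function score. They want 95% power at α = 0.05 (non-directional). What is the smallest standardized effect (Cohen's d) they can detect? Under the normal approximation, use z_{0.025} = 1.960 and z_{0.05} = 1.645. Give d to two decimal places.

For a single sample (or paired design) of n = 564: d_min = (z_{α/2} + z_β)/√n.
z-sum = 1.960 + 1.645 = 3.605.
d_min = 3.605 / √564 = 3.605 / 23.749 = 0.152.

d_min ≈ 0.15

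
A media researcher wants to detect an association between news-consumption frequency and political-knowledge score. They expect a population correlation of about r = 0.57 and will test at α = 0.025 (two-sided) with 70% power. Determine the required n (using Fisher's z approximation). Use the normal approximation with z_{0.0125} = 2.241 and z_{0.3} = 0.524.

n = 22

Fisher's z: C = ½·ln((1+r)/(1−r)) = ½·ln(3.6512) = 0.6475.
n = ((z_{α/2} + z_β)/C)² + 3.
(2.241 + 0.524) / 0.6475 = 2.765 / 0.6475 = 4.270.
n = 4.270² + 3 = 18.24 + 3 = 21.2.
Round up.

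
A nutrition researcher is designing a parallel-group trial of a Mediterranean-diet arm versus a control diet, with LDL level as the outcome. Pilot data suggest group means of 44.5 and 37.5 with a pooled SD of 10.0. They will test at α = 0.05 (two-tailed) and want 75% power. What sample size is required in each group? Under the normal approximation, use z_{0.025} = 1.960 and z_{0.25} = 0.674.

n = 29 per group

Cohen's d = |M₁ − M₂| / SD_pooled = |44.5 − 37.5| / 10.0 = 7.0 / 10.0 = 0.700.
For two independent groups with equal n: n = 2·((z_{α/2} + z_β) / d)².
z_{α/2} + z_β = 1.960 + 0.674 = 2.634.
n = 2 × (2.634 / 0.700)² = 2 × 3.763² = 2 × 14.16 = 28.3.
Round up to the next whole participant.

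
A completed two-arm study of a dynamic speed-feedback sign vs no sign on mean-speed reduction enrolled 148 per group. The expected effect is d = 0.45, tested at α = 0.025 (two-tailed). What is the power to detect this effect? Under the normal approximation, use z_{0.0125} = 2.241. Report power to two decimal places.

power ≈ 0.95

For two equal groups, power = Φ(d·√(n/2) − z_{α/2}).
d·√(n/2) = 0.45 × √(148/2) = 0.45 × 8.602 = 3.871.
z_β = 3.871 − 2.241 = 1.630.
Power = Φ(1.630) = 0.948.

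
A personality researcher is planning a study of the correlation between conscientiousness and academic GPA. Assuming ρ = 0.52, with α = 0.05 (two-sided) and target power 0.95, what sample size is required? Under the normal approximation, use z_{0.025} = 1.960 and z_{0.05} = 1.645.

n = 43

Fisher's z: C = ½·ln((1+r)/(1−r)) = ½·ln(3.1667) = 0.5763.
n = ((z_{α/2} + z_β)/C)² + 3.
(1.960 + 1.645) / 0.5763 = 3.605 / 0.5763 = 6.255.
n = 6.255² + 3 = 39.13 + 3 = 42.1.
Round up.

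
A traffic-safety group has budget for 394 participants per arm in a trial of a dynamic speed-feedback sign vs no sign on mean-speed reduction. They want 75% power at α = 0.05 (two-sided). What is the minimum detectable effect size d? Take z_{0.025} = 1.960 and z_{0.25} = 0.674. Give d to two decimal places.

d_min ≈ 0.19

For two independent groups of n = 394 each: d_min = (z_{α/2} + z_β)·√(2/n).
z-sum = 1.960 + 0.674 = 2.634.
d_min = 2.634 × √(2/394) = 2.634 × 0.0712 = 0.188.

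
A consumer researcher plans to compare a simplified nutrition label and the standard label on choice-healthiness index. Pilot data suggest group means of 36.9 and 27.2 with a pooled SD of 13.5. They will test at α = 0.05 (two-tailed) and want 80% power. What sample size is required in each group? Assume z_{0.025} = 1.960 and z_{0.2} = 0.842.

Cohen's d = |M₁ − M₂| / SD_pooled = |36.9 − 27.2| / 13.5 = 9.7 / 13.5 = 0.719.
For two independent groups with equal n: n = 2·((z_{α/2} + z_β) / d)².
z_{α/2} + z_β = 1.960 + 0.842 = 2.802.
n = 2 × (2.802 / 0.719)² = 2 × 3.897² = 2 × 15.19 = 30.4.
Round up to the next whole participant.

n = 31 per group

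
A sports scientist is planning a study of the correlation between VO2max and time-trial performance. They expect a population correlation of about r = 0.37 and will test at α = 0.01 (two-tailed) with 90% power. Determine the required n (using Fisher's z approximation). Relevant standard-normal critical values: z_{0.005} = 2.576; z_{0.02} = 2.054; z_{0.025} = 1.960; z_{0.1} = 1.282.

Fisher's z: C = ½·ln((1+r)/(1−r)) = ½·ln(2.1746) = 0.3884.
n = ((z_{α/2} + z_β)/C)² + 3.
(2.576 + 1.282) / 0.3884 = 3.858 / 0.3884 = 9.933.
n = 9.933² + 3 = 98.67 + 3 = 101.7.
Round up.

n = 102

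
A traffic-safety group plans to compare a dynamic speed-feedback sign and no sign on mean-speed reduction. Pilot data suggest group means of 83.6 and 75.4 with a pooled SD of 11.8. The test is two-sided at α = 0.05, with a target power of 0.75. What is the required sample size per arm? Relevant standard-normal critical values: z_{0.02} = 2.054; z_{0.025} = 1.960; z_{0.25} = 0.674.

Cohen's d = |M₁ − M₂| / SD_pooled = |83.6 − 75.4| / 11.8 = 8.2 / 11.8 = 0.695.
For two independent groups with equal n: n = 2·((z_{α/2} + z_β) / d)².
z_{α/2} + z_β = 1.960 + 0.674 = 2.634.
n = 2 × (2.634 / 0.695)² = 2 × 3.790² = 2 × 14.36 = 28.7.
Round up to the next whole participant.

n = 29 per group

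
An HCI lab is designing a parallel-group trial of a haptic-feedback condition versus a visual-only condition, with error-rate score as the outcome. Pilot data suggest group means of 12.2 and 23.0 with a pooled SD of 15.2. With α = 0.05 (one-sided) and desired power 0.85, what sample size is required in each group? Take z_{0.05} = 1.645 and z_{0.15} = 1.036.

Cohen's d = |M₁ − M₂| / SD_pooled = |12.2 − 23.0| / 15.2 = 10.8 / 15.2 = 0.711.
For two independent groups with equal n: n = 2·((z_{α} + z_β) / d)².
z_{α} + z_β = 1.645 + 1.036 = 2.681.
n = 2 × (2.681 / 0.711)² = 2 × 3.771² = 2 × 14.22 = 28.4.
Round up to the next whole participant.

n = 29 per group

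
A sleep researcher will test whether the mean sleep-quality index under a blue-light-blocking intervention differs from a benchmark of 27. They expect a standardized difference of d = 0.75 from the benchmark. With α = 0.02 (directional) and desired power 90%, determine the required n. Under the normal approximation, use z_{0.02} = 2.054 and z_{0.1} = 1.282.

For a one-sample test: n = ((z_{α} + z_β) / d)².
z_{α} + z_β = 2.054 + 1.282 = 3.336.
n = (3.336 / 0.75)² = 4.448² = 19.78.
Round up.

n = 20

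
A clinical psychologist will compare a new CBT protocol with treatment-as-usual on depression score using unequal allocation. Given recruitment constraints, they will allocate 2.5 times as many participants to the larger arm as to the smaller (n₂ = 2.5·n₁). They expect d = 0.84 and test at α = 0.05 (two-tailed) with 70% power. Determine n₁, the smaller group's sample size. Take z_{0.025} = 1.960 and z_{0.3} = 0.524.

With allocation ratio k = n₂/n₁ = 2.5, Var(x̄₁−x̄₂) = σ²(1/n₁ + 1/(k·n₁)) = σ²·(k+1)/(k·n₁).
So n₁ = (1 + 1/k)·((z_{α/2} + z_β)/d)² = 1.400 × (2.484/0.84)².
n₁ = 1.400 × 8.74 = 12.2.
Round up: n₁ = 13, giving n₂ = ⌈2.5 × 13⌉ = ⌈32.5⌉ = 33.

n₁ = 13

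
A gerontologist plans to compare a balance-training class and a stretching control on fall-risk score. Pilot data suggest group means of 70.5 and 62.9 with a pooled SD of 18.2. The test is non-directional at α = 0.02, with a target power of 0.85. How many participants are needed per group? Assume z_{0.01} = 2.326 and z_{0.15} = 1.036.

n = 130 per group

Cohen's d = |M₁ − M₂| / SD_pooled = |70.5 − 62.9| / 18.2 = 7.6 / 18.2 = 0.418.
For two independent groups with equal n: n = 2·((z_{α/2} + z_β) / d)².
z_{α/2} + z_β = 2.326 + 1.036 = 3.362.
n = 2 × (3.362 / 0.418)² = 2 × 8.043² = 2 × 64.69 = 129.4.
Round up to the next whole participant.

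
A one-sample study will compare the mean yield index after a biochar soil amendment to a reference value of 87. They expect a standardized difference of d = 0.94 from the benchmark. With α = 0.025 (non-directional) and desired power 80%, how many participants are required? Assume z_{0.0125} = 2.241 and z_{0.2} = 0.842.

n = 11

For a one-sample test: n = ((z_{α/2} + z_β) / d)².
z_{α/2} + z_β = 2.241 + 0.842 = 3.083.
n = (3.083 / 0.94)² = 3.280² = 10.76.
Round up.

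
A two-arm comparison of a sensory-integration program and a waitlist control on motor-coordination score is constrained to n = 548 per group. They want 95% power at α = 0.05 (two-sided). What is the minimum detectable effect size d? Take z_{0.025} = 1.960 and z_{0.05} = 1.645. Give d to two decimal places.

For two independent groups of n = 548 each: d_min = (z_{α/2} + z_β)·√(2/n).
z-sum = 1.960 + 1.645 = 3.605.
d_min = 3.605 × √(2/548) = 3.605 × 0.0604 = 0.218.

d_min ≈ 0.22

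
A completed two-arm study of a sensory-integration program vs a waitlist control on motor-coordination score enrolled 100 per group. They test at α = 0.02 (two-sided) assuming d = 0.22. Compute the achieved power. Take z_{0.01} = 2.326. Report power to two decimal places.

For two equal groups, power = Φ(d·√(n/2) − z_{α/2}).
d·√(n/2) = 0.22 × √(100/2) = 0.22 × 7.071 = 1.556.
z_β = 1.556 − 2.326 = -0.770.
Power = Φ(-0.770) = 0.221.

power ≈ 0.22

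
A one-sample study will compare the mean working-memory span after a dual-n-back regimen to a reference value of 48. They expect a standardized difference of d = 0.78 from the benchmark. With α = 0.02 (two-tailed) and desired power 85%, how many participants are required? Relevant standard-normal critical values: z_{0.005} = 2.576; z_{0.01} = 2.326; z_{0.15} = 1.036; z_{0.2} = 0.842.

n = 19

For a one-sample test: n = ((z_{α/2} + z_β) / d)².
z_{α/2} + z_β = 2.326 + 1.036 = 3.362.
n = (3.362 / 0.78)² = 4.310² = 18.58.
Round up.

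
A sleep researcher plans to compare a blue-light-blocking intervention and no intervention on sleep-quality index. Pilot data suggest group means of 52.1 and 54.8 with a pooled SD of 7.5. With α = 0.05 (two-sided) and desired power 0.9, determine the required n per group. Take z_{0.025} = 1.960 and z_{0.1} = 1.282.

n = 163 per group

Cohen's d = |M₁ − M₂| / SD_pooled = |52.1 − 54.8| / 7.5 = 2.7 / 7.5 = 0.360.
For two independent groups with equal n: n = 2·((z_{α/2} + z_β) / d)².
z_{α/2} + z_β = 1.960 + 1.282 = 3.242.
n = 2 × (3.242 / 0.360)² = 2 × 9.006² = 2 × 81.10 = 162.2.
Round up to the next whole participant.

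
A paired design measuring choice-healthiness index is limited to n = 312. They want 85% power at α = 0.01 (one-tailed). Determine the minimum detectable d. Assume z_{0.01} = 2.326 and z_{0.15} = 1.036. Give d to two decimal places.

d_min ≈ 0.19

For a single sample (or paired design) of n = 312: d_min = (z_{α} + z_β)/√n.
z-sum = 2.326 + 1.036 = 3.362.
d_min = 3.362 / √312 = 3.362 / 17.664 = 0.190.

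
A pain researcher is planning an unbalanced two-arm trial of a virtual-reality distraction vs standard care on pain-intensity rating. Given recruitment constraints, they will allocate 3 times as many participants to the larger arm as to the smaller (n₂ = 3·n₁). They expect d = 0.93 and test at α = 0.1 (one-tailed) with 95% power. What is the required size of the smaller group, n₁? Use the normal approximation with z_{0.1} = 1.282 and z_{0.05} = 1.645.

With allocation ratio k = n₂/n₁ = 3, Var(x̄₁−x̄₂) = σ²(1/n₁ + 1/(k·n₁)) = σ²·(k+1)/(k·n₁).
So n₁ = (1 + 1/k)·((z_{α} + z_β)/d)² = 1.333 × (2.927/0.93)².
n₁ = 1.333 × 9.91 = 13.2.
Round up: n₁ = 14, giving n₂ = 3 × 14 = 42.

n₁ = 14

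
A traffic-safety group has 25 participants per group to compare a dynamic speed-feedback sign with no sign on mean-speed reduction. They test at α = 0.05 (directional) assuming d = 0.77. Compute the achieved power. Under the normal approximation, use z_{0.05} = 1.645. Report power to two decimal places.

power ≈ 0.86

For two equal groups, power = Φ(d·√(n/2) − z_{α}).
d·√(n/2) = 0.77 × √(25/2) = 0.77 × 3.536 = 2.722.
z_β = 2.722 − 1.645 = 1.077.
Power = Φ(1.077) = 0.859.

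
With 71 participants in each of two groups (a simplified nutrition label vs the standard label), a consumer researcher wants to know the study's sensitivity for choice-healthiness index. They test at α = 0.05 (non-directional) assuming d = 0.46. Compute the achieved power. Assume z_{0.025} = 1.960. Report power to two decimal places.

For two equal groups, power = Φ(d·√(n/2) − z_{α/2}).
d·√(n/2) = 0.46 × √(71/2) = 0.46 × 5.958 = 2.741.
z_β = 2.741 − 1.960 = 0.781.
Power = Φ(0.781) = 0.783.

power ≈ 0.78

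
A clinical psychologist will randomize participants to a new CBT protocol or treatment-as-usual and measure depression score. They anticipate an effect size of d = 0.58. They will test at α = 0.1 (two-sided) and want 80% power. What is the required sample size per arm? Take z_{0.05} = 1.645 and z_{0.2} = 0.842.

n = 37 per group

For two independent groups with equal n: n = 2·((z_{α/2} + z_β) / d)².
z_{α/2} + z_β = 1.645 + 0.842 = 2.487.
n = 2 × (2.487 / 0.58)² = 2 × 4.288² = 2 × 18.39 = 36.8.
Round up to the next whole participant.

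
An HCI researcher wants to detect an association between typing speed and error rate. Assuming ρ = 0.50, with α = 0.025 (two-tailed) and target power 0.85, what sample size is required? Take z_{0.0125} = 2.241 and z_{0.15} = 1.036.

n = 39

Fisher's z: C = ½·ln((1+r)/(1−r)) = ½·ln(3.0000) = 0.5493.
n = ((z_{α/2} + z_β)/C)² + 3.
(2.241 + 1.036) / 0.5493 = 3.277 / 0.5493 = 5.966.
n = 5.966² + 3 = 35.59 + 3 = 38.6.
Round up.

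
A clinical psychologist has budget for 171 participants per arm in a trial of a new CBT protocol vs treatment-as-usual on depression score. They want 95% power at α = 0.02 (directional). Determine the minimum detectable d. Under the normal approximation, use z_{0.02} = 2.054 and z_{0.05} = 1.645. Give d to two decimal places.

For two independent groups of n = 171 each: d_min = (z_{α} + z_β)·√(2/n).
z-sum = 2.054 + 1.645 = 3.699.
d_min = 3.699 × √(2/171) = 3.699 × 0.1081 = 0.400.

d_min ≈ 0.40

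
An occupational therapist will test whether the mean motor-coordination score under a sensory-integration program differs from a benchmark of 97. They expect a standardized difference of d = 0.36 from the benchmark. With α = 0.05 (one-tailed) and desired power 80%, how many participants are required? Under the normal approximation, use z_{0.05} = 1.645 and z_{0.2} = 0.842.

For a one-sample test: n = ((z_{α} + z_β) / d)².
z_{α} + z_β = 1.645 + 0.842 = 2.487.
n = (2.487 / 0.36)² = 6.908² = 47.73.
Round up.

n = 48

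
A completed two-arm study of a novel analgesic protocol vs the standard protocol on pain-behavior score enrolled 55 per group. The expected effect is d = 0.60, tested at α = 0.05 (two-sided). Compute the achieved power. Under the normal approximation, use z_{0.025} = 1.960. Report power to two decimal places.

For two equal groups, power = Φ(d·√(n/2) − z_{α/2}).
d·√(n/2) = 0.60 × √(55/2) = 0.60 × 5.244 = 3.146.
z_β = 3.146 − 1.960 = 1.186.
Power = Φ(1.186) = 0.882.

power ≈ 0.88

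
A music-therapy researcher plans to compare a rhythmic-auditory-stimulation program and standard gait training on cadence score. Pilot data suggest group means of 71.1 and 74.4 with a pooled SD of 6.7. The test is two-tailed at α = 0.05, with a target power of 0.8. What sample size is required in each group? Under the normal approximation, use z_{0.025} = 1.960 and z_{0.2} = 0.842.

n = 65 per group

Cohen's d = |M₁ − M₂| / SD_pooled = |71.1 − 74.4| / 6.7 = 3.3 / 6.7 = 0.493.
For two independent groups with equal n: n = 2·((z_{α/2} + z_β) / d)².
z_{α/2} + z_β = 1.960 + 0.842 = 2.802.
n = 2 × (2.802 / 0.493)² = 2 × 5.684² = 2 × 32.30 = 64.6.
Round up to the next whole participant.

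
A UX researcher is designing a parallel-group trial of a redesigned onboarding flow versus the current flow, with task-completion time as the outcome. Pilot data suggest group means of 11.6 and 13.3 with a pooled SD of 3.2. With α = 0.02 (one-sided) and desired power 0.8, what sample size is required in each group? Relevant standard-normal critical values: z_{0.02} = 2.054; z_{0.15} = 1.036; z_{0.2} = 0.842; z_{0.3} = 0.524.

n = 60 per group

Cohen's d = |M₁ − M₂| / SD_pooled = |11.6 − 13.3| / 3.2 = 1.7 / 3.2 = 0.531.
For two independent groups with equal n: n = 2·((z_{α} + z_β) / d)².
z_{α} + z_β = 2.054 + 0.842 = 2.896.
n = 2 × (2.896 / 0.531)² = 2 × 5.454² = 2 × 29.74 = 59.5.
Round up to the next whole participant.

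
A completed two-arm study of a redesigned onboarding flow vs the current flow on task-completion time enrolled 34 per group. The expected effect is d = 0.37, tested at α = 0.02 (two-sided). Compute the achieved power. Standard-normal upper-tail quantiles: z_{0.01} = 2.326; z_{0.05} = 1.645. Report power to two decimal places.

power ≈ 0.21

For two equal groups, power = Φ(d·√(n/2) − z_{α/2}).
d·√(n/2) = 0.37 × √(34/2) = 0.37 × 4.123 = 1.526.
z_β = 1.526 − 2.326 = -0.800.
Power = Φ(-0.800) = 0.212.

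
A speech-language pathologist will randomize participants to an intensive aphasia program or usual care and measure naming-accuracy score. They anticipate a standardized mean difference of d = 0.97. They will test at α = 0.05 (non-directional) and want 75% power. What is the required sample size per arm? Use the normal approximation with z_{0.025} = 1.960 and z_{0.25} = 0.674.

For two independent groups with equal n: n = 2·((z_{α/2} + z_β) / d)².
z_{α/2} + z_β = 1.960 + 0.674 = 2.634.
n = 2 × (2.634 / 0.97)² = 2 × 2.715² = 2 × 7.37 = 14.7.
Round up to the next whole participant.

n = 15 per group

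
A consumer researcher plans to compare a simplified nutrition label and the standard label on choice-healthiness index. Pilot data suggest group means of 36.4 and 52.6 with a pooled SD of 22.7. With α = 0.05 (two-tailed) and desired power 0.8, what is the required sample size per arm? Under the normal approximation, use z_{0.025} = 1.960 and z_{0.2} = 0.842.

Cohen's d = |M₁ − M₂| / SD_pooled = |36.4 − 52.6| / 22.7 = 16.2 / 22.7 = 0.714.
For two independent groups with equal n: n = 2·((z_{α/2} + z_β) / d)².
z_{α/2} + z_β = 1.960 + 0.842 = 2.802.
n = 2 × (2.802 / 0.714)² = 2 × 3.924² = 2 × 15.40 = 30.8.
Round up to the next whole participant.

n = 31 per group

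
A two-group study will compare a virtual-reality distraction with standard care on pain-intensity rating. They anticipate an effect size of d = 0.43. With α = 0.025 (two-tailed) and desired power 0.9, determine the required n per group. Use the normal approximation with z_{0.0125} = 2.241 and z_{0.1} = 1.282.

For two independent groups with equal n: n = 2·((z_{α/2} + z_β) / d)².
z_{α/2} + z_β = 2.241 + 1.282 = 3.523.
n = 2 × (3.523 / 0.43)² = 2 × 8.193² = 2 × 67.13 = 134.3.
Round up to the next whole participant.

n = 135 per group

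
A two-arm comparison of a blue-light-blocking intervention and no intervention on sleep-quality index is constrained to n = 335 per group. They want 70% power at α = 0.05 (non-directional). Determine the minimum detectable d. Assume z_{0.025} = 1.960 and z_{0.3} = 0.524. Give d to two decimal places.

d_min ≈ 0.19

For two independent groups of n = 335 each: d_min = (z_{α/2} + z_β)·√(2/n).
z-sum = 1.960 + 0.524 = 2.484.
d_min = 2.484 × √(2/335) = 2.484 × 0.0773 = 0.192.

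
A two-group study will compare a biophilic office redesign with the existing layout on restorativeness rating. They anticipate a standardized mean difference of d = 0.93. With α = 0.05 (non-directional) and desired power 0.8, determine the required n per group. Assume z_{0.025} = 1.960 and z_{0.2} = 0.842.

n = 19 per group

For two independent groups with equal n: n = 2·((z_{α/2} + z_β) / d)².
z_{α/2} + z_β = 1.960 + 0.842 = 2.802.
n = 2 × (2.802 / 0.93)² = 2 × 3.013² = 2 × 9.08 = 18.2.
Round up to the next whole participant.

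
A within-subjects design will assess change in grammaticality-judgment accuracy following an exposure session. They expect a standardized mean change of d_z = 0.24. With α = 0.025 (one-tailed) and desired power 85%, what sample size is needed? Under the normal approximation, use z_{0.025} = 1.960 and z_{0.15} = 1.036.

n = 156 pairs

For a paired (one-sample on differences) test: n = ((z_{α} + z_β) / d)².
z_{α} + z_β = 1.960 + 1.036 = 2.996.
n = (2.996 / 0.24)² = 12.483² = 155.83.
Round up.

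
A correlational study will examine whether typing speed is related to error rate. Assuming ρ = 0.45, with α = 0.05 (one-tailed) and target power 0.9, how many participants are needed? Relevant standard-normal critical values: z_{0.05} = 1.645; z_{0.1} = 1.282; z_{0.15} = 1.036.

n = 40

Fisher's z: C = ½·ln((1+r)/(1−r)) = ½·ln(2.6364) = 0.4847.
n = ((z_{α} + z_β)/C)² + 3.
(1.645 + 1.282) / 0.4847 = 2.927 / 0.4847 = 6.039.
n = 6.039² + 3 = 36.47 + 3 = 39.5.
Round up.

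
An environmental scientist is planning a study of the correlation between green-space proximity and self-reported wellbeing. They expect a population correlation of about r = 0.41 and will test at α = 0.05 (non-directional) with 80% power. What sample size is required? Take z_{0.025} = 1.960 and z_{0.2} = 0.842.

n = 45

Fisher's z: C = ½·ln((1+r)/(1−r)) = ½·ln(2.3898) = 0.4356.
n = ((z_{α/2} + z_β)/C)² + 3.
(1.960 + 0.842) / 0.4356 = 2.802 / 0.4356 = 6.433.
n = 6.433² + 3 = 41.38 + 3 = 44.4.
Round up.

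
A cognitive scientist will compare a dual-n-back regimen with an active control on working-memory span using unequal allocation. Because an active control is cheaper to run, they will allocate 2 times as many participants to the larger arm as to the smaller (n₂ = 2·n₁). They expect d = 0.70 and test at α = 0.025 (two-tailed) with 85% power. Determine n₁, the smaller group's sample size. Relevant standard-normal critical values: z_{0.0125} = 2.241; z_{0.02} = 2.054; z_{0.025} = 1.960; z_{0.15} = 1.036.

With allocation ratio k = n₂/n₁ = 2, Var(x̄₁−x̄₂) = σ²(1/n₁ + 1/(k·n₁)) = σ²·(k+1)/(k·n₁).
So n₁ = (1 + 1/k)·((z_{α/2} + z_β)/d)² = 1.500 × (3.277/0.70)².
n₁ = 1.500 × 21.92 = 32.9.
Round up: n₁ = 33, giving n₂ = 2 × 33 = 66.

n₁ = 33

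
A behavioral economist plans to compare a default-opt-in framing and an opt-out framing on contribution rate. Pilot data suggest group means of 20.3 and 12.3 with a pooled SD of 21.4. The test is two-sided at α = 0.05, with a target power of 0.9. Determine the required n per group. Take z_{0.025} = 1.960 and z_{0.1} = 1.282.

Cohen's d = |M₁ − M₂| / SD_pooled = |20.3 − 12.3| / 21.4 = 8.0 / 21.4 = 0.374.
For two independent groups with equal n: n = 2·((z_{α/2} + z_β) / d)².
z_{α/2} + z_β = 1.960 + 1.282 = 3.242.
n = 2 × (3.242 / 0.374)² = 2 × 8.668² = 2 × 75.14 = 150.3.
Round up to the next whole participant.

n = 151 per group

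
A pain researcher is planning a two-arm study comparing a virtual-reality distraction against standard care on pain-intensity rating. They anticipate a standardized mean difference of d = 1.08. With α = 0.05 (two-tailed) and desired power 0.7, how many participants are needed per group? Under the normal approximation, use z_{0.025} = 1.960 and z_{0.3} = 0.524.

n = 11 per group

For two independent groups with equal n: n = 2·((z_{α/2} + z_β) / d)².
z_{α/2} + z_β = 1.960 + 0.524 = 2.484.
n = 2 × (2.484 / 1.08)² = 2 × 2.300² = 2 × 5.29 = 10.6.
Round up to the next whole participant.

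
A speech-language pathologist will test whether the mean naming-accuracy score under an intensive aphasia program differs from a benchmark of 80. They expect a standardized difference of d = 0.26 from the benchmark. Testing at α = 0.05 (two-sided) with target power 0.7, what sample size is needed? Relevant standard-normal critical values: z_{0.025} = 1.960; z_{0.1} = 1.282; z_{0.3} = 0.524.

For a one-sample test: n = ((z_{α/2} + z_β) / d)².
z_{α/2} + z_β = 1.960 + 0.524 = 2.484.
n = (2.484 / 0.26)² = 9.554² = 91.28.
Round up.

n = 92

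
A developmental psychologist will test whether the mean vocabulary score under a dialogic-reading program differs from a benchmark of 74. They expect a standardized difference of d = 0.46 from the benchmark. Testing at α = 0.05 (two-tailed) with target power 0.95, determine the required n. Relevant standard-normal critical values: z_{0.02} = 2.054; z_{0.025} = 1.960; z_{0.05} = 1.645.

n = 62

For a one-sample test: n = ((z_{α/2} + z_β) / d)².
z_{α/2} + z_β = 1.960 + 1.645 = 3.605.
n = (3.605 / 0.46)² = 7.837² = 61.42.
Round up.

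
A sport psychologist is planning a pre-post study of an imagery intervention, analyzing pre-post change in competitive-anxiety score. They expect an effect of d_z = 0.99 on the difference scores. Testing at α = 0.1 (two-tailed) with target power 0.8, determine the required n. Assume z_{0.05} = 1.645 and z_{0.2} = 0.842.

For a paired (one-sample on differences) test: n = ((z_{α/2} + z_β) / d)².
z_{α/2} + z_β = 1.645 + 0.842 = 2.487.
n = (2.487 / 0.99)² = 2.512² = 6.31.
Round up.

n = 7 pairs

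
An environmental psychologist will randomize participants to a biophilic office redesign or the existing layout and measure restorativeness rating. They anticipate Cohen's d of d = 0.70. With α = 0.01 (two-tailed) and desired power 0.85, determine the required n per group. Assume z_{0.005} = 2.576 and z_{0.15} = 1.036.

n = 54 per group

For two independent groups with equal n: n = 2·((z_{α/2} + z_β) / d)².
z_{α/2} + z_β = 2.576 + 1.036 = 3.612.
n = 2 × (3.612 / 0.70)² = 2 × 5.160² = 2 × 26.63 = 53.3.
Round up to the next whole participant.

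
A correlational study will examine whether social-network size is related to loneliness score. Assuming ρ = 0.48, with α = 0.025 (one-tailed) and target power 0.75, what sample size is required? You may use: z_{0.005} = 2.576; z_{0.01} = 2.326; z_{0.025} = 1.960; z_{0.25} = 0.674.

n = 29

Fisher's z: C = ½·ln((1+r)/(1−r)) = ½·ln(2.8462) = 0.5230.
n = ((z_{α} + z_β)/C)² + 3.
(1.960 + 0.674) / 0.5230 = 2.634 / 0.5230 = 5.036.
n = 5.036² + 3 = 25.36 + 3 = 28.4.
Round up.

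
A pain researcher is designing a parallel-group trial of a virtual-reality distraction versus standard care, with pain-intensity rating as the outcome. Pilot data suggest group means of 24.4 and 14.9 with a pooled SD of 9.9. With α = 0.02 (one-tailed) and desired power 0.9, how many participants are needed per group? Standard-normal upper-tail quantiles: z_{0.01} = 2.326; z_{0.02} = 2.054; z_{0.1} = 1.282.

n = 25 per group

Cohen's d = |M₁ − M₂| / SD_pooled = |24.4 − 14.9| / 9.9 = 9.5 / 9.9 = 0.960.
For two independent groups with equal n: n = 2·((z_{α} + z_β) / d)².
z_{α} + z_β = 2.054 + 1.282 = 3.336.
n = 2 × (3.336 / 0.960)² = 2 × 3.475² = 2 × 12.08 = 24.2.
Round up to the next whole participant.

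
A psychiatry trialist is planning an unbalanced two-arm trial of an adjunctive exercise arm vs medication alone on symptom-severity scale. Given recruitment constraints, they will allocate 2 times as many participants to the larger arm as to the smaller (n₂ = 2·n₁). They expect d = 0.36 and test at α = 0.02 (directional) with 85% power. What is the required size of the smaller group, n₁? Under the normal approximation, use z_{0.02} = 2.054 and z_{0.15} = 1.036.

With allocation ratio k = n₂/n₁ = 2, Var(x̄₁−x̄₂) = σ²(1/n₁ + 1/(k·n₁)) = σ²·(k+1)/(k·n₁).
So n₁ = (1 + 1/k)·((z_{α} + z_β)/d)² = 1.500 × (3.090/0.36)².
n₁ = 1.500 × 73.67 = 110.5.
Round up: n₁ = 111, giving n₂ = 2 × 111 = 222.

n₁ = 111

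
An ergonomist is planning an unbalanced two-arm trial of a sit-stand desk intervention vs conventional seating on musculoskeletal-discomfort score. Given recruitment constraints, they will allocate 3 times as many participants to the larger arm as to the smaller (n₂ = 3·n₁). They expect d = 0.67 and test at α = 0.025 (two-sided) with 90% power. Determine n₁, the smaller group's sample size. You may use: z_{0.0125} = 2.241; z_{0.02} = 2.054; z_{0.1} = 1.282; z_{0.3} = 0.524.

With allocation ratio k = n₂/n₁ = 3, Var(x̄₁−x̄₂) = σ²(1/n₁ + 1/(k·n₁)) = σ²·(k+1)/(k·n₁).
So n₁ = (1 + 1/k)·((z_{α/2} + z_β)/d)² = 1.333 × (3.523/0.67)².
n₁ = 1.333 × 27.65 = 36.9.
Round up: n₁ = 37, giving n₂ = 3 × 37 = 111.

n₁ = 37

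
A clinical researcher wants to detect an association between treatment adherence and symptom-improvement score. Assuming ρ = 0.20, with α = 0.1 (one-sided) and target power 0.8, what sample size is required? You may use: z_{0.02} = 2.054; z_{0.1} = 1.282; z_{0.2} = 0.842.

n = 113

Fisher's z: C = ½·ln((1+r)/(1−r)) = ½·ln(1.5000) = 0.2027.
n = ((z_{α} + z_β)/C)² + 3.
(1.282 + 0.842) / 0.2027 = 2.124 / 0.2027 = 10.479.
n = 10.479² + 3 = 109.80 + 3 = 112.8.
Round up.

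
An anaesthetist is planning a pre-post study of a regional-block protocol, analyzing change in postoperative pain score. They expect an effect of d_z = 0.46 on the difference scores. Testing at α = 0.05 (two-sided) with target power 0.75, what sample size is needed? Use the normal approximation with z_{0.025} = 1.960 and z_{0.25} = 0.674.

n = 33 pairs

For a paired (one-sample on differences) test: n = ((z_{α/2} + z_β) / d)².
z_{α/2} + z_β = 1.960 + 0.674 = 2.634.
n = (2.634 / 0.46)² = 5.726² = 32.79.
Round up.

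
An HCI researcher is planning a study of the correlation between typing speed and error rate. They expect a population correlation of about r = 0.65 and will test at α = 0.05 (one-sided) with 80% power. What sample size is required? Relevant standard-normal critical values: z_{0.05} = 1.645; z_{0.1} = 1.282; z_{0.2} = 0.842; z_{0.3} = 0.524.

Fisher's z: C = ½·ln((1+r)/(1−r)) = ½·ln(4.7143) = 0.7753.
n = ((z_{α} + z_β)/C)² + 3.
(1.645 + 0.842) / 0.7753 = 2.487 / 0.7753 = 3.208.
n = 3.208² + 3 = 10.29 + 3 = 13.3.
Round up.

n = 14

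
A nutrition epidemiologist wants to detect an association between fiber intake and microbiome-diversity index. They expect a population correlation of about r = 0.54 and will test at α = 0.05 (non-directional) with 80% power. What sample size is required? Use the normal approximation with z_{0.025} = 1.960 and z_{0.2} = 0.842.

Fisher's z: C = ½·ln((1+r)/(1−r)) = ½·ln(3.3478) = 0.6042.
n = ((z_{α/2} + z_β)/C)² + 3.
(1.960 + 0.842) / 0.6042 = 2.802 / 0.6042 = 4.638.
n = 4.638² + 3 = 21.51 + 3 = 24.5.
Round up.

n = 25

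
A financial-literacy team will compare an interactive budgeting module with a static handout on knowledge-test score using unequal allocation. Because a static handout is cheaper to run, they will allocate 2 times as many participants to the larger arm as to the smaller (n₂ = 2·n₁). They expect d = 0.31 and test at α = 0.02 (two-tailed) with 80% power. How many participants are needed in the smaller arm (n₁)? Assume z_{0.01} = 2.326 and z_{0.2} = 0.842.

With allocation ratio k = n₂/n₁ = 2, Var(x̄₁−x̄₂) = σ²(1/n₁ + 1/(k·n₁)) = σ²·(k+1)/(k·n₁).
So n₁ = (1 + 1/k)·((z_{α/2} + z_β)/d)² = 1.500 × (3.168/0.31)².
n₁ = 1.500 × 104.44 = 156.7.
Round up: n₁ = 157, giving n₂ = 2 × 157 = 314.

n₁ = 157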